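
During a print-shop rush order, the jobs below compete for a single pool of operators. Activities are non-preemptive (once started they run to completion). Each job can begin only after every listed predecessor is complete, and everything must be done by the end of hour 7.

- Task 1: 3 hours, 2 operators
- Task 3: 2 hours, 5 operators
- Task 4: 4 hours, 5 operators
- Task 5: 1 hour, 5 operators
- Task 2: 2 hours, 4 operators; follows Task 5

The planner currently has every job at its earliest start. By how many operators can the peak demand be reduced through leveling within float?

8

Early-start peak: h1:17  h2:16  h3:11  h4:5  h5:0  h6:0  h7:0 ⇒ 17.
Leveled (Task 1@1, Task 3@1, Task 4@4, Task 5@3, Task 2@4): h1:7  h2:7  h3:7  h4:9  h5:9  h6:5  h7:5 ⇒ 9.
Reduction 17 − 9 = 8.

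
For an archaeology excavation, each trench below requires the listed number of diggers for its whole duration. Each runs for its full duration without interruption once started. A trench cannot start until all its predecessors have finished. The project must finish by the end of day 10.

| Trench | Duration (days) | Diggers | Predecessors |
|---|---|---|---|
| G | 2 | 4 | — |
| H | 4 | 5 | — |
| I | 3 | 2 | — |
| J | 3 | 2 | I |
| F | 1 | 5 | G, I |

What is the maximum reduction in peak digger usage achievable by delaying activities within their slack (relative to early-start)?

Early-start peak: d1:11  d2:11  d3:7  d4:12  d5:2  d6:2  d7:0  d8:0  d9:0  d10:0 ⇒ 12.
Leveled (G@1, H@3, I@1, J@4, F@7): d1:6  d2:6  d3:7  d4:7  d5:7  d6:7  d7:5  d8:0  d9:0  d10:0 ⇒ 7.
Reduction 12 − 7 = 5.

5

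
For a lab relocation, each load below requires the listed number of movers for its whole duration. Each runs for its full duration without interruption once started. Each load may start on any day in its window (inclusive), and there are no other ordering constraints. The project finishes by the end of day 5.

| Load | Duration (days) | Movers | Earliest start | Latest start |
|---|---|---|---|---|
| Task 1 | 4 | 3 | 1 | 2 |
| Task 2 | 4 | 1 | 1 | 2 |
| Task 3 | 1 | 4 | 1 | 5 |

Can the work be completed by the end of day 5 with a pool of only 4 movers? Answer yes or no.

yes

Schedule Task 1@1, Task 2@1, Task 3@5: d1:4  d2:4  d3:4  d4:4  d5:4 — peak 4 ≤ 4.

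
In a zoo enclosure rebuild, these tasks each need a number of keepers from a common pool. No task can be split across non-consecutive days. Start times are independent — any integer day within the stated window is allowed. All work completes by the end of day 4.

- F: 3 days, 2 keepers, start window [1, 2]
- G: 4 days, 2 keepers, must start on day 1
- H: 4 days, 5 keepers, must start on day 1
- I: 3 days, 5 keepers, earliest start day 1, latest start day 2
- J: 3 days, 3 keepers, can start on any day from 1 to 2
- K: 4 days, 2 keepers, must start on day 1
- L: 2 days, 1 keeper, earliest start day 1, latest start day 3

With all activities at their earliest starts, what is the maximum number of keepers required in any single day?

Early-start schedule: F@1, G@1, H@1, I@1, J@1, K@1, L@1.
Load per day: day 1: 20, day 2: 20, day 3: 19, day 4: 9.
Peak is 20.

20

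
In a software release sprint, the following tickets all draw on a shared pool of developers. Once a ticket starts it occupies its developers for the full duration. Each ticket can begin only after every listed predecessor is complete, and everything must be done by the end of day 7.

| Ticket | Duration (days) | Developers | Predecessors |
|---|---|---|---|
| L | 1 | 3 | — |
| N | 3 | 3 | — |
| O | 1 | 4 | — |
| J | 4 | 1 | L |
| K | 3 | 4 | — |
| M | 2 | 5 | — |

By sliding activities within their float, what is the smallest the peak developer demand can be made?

Early-start (L@1, N@1, O@1, J@2, K@1, M@1) gives peak 19: d1:19  d2:13  d3:8  d4:1  d5:1  d6:0  d7:0.
Shift O→2, J→4, K→3, M→6.
Schedule L@1, N@1, O@2, J@4, K@3, M@6: d1:6  d2:7  d3:7  d4:5  d5:5  d6:6  d7:6 — peak 7.

7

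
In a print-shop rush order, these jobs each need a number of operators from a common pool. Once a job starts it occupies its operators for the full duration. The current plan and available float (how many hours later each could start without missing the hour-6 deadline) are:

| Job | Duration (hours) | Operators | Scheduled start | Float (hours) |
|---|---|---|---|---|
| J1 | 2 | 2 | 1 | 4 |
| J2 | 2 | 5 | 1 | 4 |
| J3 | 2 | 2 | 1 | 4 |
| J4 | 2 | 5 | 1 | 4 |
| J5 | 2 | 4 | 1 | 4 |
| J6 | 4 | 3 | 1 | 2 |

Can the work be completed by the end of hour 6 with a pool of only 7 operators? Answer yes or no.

Total operator-hours = 48; over 6 hours the average is 48/6 > 7, so some hour must exceed 7.

no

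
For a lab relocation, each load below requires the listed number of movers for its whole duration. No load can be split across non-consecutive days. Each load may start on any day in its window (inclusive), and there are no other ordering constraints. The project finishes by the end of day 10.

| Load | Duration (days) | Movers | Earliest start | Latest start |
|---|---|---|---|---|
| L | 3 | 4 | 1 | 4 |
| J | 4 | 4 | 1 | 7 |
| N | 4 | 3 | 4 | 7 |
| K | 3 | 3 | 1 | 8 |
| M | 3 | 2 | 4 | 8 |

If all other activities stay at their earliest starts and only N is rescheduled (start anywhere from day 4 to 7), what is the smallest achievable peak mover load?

N@4: d1:11  d2:11  d3:11  d4:9  d5:5  d6:5  d7:3  d8:0  d9:0  d10:0 → peak 11
N@5: d1:11  d2:11  d3:11  d4:6  d5:5  d6:5  d7:3  d8:3  d9:0  d10:0 → peak 11
N@6: d1:11  d2:11  d3:11  d4:6  d5:2  d6:5  d7:3  d8:3  d9:3  d10:0 → peak 11
N@7: d1:11  d2:11  d3:11  d4:6  d5:2  d6:2  d7:3  d8:3  d9:3  d10:3 → peak 11
Best is N@4, peak 11.

11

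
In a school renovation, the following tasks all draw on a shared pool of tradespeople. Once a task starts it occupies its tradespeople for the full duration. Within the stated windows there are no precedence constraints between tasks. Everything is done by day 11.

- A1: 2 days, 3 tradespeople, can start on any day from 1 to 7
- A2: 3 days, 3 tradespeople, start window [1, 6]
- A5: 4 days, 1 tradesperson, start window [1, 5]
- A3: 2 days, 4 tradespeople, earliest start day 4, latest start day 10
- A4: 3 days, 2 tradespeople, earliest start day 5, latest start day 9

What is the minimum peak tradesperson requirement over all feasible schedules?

Early-start (A1@1, A2@1, A5@1, A3@4, A4@5) gives peak 7: d1:7  d2:7  d3:4  d4:5  d5:6  d6:2  d7:2  d8:0  d9:0  d10:0  d11:0.
Shift A2→3, A3→6, A4→8.
Schedule A1@1, A2@3, A5@1, A3@6, A4@8: d1:4  d2:4  d3:4  d4:4  d5:3  d6:4  d7:4  d8:2  d9:2  d10:2  d11:0 — peak 4.

4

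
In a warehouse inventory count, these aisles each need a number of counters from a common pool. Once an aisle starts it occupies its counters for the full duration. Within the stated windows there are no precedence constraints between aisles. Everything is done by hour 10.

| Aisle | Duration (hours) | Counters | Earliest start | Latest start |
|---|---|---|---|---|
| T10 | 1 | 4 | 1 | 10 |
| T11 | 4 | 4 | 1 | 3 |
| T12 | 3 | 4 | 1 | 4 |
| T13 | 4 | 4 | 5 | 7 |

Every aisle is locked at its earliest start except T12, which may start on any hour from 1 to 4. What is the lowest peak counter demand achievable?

8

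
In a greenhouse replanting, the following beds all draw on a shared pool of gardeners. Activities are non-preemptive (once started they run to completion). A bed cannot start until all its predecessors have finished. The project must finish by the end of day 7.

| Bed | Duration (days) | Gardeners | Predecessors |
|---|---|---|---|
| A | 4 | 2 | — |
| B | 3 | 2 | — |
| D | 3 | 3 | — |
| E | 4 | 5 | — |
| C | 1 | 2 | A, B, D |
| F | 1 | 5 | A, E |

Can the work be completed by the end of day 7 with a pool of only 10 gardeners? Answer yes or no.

Schedule A@1, B@1, D@4, E@1, C@7, F@5: d1:9  d2:9  d3:9  d4:10  d5:8  d6:3  d7:2 — peak 10 ≤ 10.

yes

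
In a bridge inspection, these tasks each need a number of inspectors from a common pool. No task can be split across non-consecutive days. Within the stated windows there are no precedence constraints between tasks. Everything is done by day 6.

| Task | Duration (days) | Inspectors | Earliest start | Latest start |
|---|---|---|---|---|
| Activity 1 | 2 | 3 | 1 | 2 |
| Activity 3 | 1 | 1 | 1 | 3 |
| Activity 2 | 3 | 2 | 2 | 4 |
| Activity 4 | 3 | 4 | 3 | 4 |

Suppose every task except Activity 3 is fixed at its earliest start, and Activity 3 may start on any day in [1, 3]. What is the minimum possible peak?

6

Activity 3@1: d1:4  d2:5  d3:6  d4:6  d5:4  d6:0 → peak 6
Activity 3@2: d1:3  d2:6  d3:6  d4:6  d5:4  d6:0 → peak 6
Activity 3@3: d1:3  d2:5  d3:7  d4:6  d5:4  d6:0 → peak 7
Best is Activity 3@1, peak 6.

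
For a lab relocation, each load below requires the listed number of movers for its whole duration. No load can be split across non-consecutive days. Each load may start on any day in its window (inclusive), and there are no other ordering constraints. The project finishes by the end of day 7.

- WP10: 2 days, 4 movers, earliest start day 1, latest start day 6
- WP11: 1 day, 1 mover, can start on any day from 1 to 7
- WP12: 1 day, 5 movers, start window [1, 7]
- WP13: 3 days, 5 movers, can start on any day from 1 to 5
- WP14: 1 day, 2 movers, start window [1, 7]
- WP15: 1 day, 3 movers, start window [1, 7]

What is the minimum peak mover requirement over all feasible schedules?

Early-start (WP10@1, WP11@1, WP12@1, WP13@1, WP14@1, WP15@1) gives peak 20: d1:20  d2:9  d3:5  d4:0  d5:0  d6:0  d7:0.
Shift WP12→3, WP13→4, WP14→7, WP15→7.
Schedule WP10@1, WP11@1, WP12@3, WP13@4, WP14@7, WP15@7: d1:5  d2:4  d3:5  d4:5  d5:5  d6:5  d7:5 — peak 5.
Total mover-days = 34 over 7 days ⇒ peak ≥ ⌈34/7⌉ = 5, so 5 is optimal.

5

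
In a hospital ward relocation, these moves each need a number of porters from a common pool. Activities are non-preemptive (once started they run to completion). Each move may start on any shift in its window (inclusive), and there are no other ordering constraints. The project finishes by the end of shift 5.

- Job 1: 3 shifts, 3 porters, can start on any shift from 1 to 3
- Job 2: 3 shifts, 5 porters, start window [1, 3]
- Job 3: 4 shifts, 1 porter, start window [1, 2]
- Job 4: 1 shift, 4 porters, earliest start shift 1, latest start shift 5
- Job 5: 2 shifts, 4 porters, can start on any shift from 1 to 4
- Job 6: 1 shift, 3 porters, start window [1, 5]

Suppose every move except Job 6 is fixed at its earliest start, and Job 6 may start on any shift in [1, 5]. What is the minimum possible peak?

Job 6@1: s1:20  s2:13  s3:9  s4:1  s5:0 → peak 20
Job 6@2: s1:17  s2:16  s3:9  s4:1  s5:0 → peak 17
Job 6@3: s1:17  s2:13  s3:12  s4:1  s5:0 → peak 17
Job 6@4: s1:17  s2:13  s3:9  s4:4  s5:0 → peak 17
Job 6@5: s1:17  s2:13  s3:9  s4:1  s5:3 → peak 17
Best is Job 6@2, peak 17.

17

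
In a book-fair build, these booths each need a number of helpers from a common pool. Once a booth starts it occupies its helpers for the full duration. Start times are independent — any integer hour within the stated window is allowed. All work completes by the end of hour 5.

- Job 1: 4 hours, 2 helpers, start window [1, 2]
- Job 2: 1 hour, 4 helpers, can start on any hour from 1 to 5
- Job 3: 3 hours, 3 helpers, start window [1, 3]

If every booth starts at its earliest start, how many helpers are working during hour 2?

At early start, hour 2 has: Job 1, Job 3.
Demand: 2 + 3 = 5.

5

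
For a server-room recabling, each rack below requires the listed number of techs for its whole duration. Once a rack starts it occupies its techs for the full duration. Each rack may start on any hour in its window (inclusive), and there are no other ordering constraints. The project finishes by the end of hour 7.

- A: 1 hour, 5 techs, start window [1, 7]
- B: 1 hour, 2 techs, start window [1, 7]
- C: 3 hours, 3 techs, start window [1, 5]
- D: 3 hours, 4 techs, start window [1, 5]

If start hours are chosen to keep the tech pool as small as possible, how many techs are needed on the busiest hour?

5

Early-start (A@1, B@1, C@1, D@1) gives peak 14: h1:14  h2:7  h3:7  h4:0  h5:0  h6:0  h7:0.
Shift B→2, C→2, D→5.
Schedule A@1, B@2, C@2, D@5: h1:5  h2:5  h3:3  h4:3  h5:4  h6:4  h7:4 — peak 5.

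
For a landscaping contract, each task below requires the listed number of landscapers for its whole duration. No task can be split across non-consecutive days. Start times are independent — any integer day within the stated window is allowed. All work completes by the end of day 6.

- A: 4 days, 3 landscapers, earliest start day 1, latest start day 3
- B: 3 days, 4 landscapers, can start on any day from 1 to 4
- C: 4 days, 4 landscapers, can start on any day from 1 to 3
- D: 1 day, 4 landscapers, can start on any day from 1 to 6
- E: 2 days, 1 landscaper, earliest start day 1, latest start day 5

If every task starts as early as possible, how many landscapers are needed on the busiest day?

Early-start schedule: A@1, B@1, C@1, D@1, E@1.
Load per day: day 1: 16, day 2: 12, day 3: 11, day 4: 7, day 5: 0, day 6: 0.
Peak is 16.

16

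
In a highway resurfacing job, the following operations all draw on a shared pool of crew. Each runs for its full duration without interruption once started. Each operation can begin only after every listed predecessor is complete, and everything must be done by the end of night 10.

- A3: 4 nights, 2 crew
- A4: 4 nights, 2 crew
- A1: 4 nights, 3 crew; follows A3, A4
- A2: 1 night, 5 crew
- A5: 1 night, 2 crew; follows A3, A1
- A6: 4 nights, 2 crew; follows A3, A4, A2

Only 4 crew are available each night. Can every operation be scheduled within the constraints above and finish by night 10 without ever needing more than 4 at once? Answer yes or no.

no

Total crew member-nights = 43; over 10 nights the average is 43/10 > 4, so some night must exceed 4.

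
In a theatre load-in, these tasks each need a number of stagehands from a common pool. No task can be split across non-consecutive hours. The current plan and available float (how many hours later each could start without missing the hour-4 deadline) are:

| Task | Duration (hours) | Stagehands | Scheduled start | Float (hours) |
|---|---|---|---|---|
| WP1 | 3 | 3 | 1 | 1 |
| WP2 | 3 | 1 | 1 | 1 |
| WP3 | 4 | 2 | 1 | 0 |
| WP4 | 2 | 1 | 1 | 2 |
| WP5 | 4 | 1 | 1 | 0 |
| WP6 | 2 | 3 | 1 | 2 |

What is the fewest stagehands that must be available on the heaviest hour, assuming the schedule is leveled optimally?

10

Early-start (WP1@1, WP2@1, WP3@1, WP4@1, WP5@1, WP6@1) gives peak 11: h1:11  h2:11  h3:7  h4:3.
Shift WP6→3.
Schedule WP1@1, WP2@1, WP3@1, WP4@1, WP5@1, WP6@3: h1:8  h2:8  h3:10  h4:6 — peak 10.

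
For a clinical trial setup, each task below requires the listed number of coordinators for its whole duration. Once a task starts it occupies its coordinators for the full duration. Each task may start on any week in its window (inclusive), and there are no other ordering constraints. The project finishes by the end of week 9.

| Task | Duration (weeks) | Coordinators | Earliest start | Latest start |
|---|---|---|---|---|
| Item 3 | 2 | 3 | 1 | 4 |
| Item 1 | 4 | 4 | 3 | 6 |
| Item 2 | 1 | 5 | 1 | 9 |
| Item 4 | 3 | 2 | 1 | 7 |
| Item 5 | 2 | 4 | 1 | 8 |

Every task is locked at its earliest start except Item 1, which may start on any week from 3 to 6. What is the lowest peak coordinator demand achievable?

14

Item 1@3: w1:14  w2:9  w3:6  w4:4  w5:4  w6:4  w7:0  w8:0  w9:0 → peak 14
Item 1@4: w1:14  w2:9  w3:2  w4:4  w5:4  w6:4  w7:4  w8:0  w9:0 → peak 14
Item 1@5: w1:14  w2:9  w3:2  w4:0  w5:4  w6:4  w7:4  w8:4  w9:0 → peak 14
Item 1@6: w1:14  w2:9  w3:2  w4:0  w5:0  w6:4  w7:4  w8:4  w9:4 → peak 14
Best is Item 1@3, peak 14.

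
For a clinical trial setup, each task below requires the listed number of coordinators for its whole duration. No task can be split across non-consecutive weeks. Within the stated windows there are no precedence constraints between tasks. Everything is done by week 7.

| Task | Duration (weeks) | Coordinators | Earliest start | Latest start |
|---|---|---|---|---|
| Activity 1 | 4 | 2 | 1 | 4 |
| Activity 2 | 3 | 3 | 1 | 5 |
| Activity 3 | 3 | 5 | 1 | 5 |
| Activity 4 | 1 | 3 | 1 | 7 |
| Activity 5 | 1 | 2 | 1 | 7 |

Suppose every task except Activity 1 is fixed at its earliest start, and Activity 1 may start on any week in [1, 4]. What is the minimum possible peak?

13

Activity 1@1: w1:15  w2:10  w3:10  w4:2  w5:0  w6:0  w7:0 → peak 15
Activity 1@2: w1:13  w2:10  w3:10  w4:2  w5:2  w6:0  w7:0 → peak 13
Activity 1@3: w1:13  w2:8  w3:10  w4:2  w5:2  w6:2  w7:0 → peak 13
Activity 1@4: w1:13  w2:8  w3:8  w4:2  w5:2  w6:2  w7:2 → peak 13
Best is Activity 1@2, peak 13.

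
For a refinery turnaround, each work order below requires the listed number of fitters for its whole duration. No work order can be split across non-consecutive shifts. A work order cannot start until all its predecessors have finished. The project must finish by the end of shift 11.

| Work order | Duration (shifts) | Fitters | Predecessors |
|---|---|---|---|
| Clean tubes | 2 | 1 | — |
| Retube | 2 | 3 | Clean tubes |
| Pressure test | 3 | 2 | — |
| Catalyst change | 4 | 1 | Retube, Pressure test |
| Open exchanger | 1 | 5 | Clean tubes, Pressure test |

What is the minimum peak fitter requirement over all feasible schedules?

Early-start (Clean tubes@1, Retube@3, Pressure test@1, Catalyst change@5, Open exchanger@4) gives peak 8: s1:3  s2:3  s3:5  s4:8  s5:1  s6:1  s7:1  s8:1  s9:0  s10:0  s11:0.
Shift Open exchanger→9.
Schedule Clean tubes@1, Retube@3, Pressure test@1, Catalyst change@5, Open exchanger@9: s1:3  s2:3  s3:5  s4:3  s5:1  s6:1  s7:1  s8:1  s9:5  s10:0  s11:0 — peak 5.

5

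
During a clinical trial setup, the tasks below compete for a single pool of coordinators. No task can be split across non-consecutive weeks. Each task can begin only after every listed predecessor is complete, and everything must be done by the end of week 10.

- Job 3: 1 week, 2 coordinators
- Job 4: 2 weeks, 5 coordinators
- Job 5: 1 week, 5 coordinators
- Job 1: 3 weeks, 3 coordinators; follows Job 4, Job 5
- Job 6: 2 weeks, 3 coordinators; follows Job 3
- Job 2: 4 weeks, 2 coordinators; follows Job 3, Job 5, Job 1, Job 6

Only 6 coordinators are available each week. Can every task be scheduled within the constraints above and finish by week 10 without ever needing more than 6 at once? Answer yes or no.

yes

Schedule Job 3@4, Job 4@1, Job 5@3, Job 1@4, Job 6@5, Job 2@7: w1:5  w2:5  w3:5  w4:5  w5:6  w6:6  w7:2  w8:2  w9:2  w10:2 — peak 6 ≤ 6.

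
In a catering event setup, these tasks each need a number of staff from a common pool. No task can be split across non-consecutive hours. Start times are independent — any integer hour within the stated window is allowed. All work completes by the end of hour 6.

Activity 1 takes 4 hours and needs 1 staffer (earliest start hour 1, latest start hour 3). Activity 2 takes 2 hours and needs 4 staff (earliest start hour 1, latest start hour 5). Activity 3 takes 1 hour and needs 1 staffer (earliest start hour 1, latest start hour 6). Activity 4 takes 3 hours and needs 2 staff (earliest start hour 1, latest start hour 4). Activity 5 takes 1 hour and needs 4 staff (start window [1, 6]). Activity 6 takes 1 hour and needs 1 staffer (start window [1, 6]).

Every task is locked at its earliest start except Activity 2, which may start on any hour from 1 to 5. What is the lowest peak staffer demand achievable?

9

Activity 2@1: h1:13  h2:7  h3:3  h4:1  h5:0  h6:0 → peak 13
Activity 2@2: h1:9  h2:7  h3:7  h4:1  h5:0  h6:0 → peak 9
Activity 2@3: h1:9  h2:3  h3:7  h4:5  h5:0  h6:0 → peak 9
Activity 2@4: h1:9  h2:3  h3:3  h4:5  h5:4  h6:0 → peak 9
Activity 2@5: h1:9  h2:3  h3:3  h4:1  h5:4  h6:4 → peak 9
Best is Activity 2@2, peak 9.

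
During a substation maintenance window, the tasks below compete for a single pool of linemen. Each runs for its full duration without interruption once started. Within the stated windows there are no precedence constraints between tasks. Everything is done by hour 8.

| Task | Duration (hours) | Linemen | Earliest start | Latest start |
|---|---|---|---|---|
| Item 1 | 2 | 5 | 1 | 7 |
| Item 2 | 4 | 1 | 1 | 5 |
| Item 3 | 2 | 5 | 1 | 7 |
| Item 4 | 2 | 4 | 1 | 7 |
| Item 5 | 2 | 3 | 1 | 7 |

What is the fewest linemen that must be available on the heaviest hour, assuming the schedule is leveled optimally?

5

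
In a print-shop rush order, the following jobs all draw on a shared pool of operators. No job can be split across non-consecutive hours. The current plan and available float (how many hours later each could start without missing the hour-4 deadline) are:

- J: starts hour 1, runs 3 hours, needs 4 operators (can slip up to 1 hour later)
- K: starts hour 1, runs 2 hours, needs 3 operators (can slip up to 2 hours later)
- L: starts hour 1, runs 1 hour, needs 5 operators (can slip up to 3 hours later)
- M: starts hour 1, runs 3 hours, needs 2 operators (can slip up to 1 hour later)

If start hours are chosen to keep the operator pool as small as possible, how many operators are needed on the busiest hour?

Early-start (J@1, K@1, L@1, M@1) gives peak 14: h1:14  h2:9  h3:6  h4:0.
Shift L→4.
Schedule J@1, K@1, L@4, M@1: h1:9  h2:9  h3:6  h4:5 — peak 9.

9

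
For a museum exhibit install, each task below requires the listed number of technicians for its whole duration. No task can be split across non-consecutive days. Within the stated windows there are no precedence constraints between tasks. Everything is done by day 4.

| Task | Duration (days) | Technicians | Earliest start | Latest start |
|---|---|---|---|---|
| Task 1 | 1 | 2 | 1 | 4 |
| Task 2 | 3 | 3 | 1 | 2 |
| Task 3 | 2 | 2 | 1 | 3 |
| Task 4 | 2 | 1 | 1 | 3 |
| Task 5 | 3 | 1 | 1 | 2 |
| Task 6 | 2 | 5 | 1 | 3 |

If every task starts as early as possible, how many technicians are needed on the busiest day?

Early-start schedule: Task 1@1, Task 2@1, Task 3@1, Task 4@1, Task 5@1, Task 6@1.
Load per day: day 1: 14, day 2: 12, day 3: 4, day 4: 0.
Peak is 14.

14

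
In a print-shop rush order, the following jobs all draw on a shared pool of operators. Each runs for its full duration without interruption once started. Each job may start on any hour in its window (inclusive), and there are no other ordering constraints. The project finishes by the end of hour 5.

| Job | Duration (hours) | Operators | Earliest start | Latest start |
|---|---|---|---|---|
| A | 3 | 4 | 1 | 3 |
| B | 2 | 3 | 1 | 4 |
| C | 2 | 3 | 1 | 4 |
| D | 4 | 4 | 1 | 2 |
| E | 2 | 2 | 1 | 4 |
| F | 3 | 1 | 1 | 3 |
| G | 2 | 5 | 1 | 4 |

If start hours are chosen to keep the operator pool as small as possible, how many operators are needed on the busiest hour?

13

Early-start (A@1, B@1, C@1, D@1, E@1, F@1, G@1) gives peak 22: h1:22  h2:22  h3:9  h4:4  h5:0.
Shift C→3, F→3, G→4.
Schedule A@1, B@1, C@3, D@1, E@1, F@3, G@4: h1:13  h2:13  h3:12  h4:13  h5:6 — peak 13.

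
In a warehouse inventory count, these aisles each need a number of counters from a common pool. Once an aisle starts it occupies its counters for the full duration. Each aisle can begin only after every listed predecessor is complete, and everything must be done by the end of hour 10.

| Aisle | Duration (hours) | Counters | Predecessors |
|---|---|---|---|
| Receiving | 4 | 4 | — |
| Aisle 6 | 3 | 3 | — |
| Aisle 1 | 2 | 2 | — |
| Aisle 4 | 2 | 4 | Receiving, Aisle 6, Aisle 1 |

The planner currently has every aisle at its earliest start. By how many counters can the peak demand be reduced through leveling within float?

Early-start peak: h1:9  h2:9  h3:7  h4:4  h5:4  h6:4  h7:0  h8:0  h9:0  h10:0 ⇒ 9.
Leveled (Receiving@1, Aisle 6@5, Aisle 1@5, Aisle 4@8): h1:4  h2:4  h3:4  h4:4  h5:5  h6:5  h7:3  h8:4  h9:4  h10:0 ⇒ 5.
Reduction 9 − 5 = 4.

4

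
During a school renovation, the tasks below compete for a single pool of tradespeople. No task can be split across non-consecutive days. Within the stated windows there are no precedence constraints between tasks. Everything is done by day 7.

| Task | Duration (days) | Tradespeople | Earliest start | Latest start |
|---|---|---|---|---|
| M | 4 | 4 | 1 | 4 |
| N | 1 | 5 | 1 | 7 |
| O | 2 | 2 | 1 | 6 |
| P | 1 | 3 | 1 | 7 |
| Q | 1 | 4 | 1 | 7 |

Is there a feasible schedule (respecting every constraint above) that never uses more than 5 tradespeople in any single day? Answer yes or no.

no

The minimum achievable peak is 6; 5 < 6, so no feasible schedule stays within the cap.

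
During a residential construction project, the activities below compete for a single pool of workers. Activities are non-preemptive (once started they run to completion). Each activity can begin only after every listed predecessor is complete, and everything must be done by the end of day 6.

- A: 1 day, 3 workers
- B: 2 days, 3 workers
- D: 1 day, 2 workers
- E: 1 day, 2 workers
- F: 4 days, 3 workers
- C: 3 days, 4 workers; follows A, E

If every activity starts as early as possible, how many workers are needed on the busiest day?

Early-start schedule: A@1, B@1, D@1, E@1, F@1, C@2.
Load per day: day 1: 13, day 2: 10, day 3: 7, day 4: 7, day 5: 0, day 6: 0.
Peak is 13.

13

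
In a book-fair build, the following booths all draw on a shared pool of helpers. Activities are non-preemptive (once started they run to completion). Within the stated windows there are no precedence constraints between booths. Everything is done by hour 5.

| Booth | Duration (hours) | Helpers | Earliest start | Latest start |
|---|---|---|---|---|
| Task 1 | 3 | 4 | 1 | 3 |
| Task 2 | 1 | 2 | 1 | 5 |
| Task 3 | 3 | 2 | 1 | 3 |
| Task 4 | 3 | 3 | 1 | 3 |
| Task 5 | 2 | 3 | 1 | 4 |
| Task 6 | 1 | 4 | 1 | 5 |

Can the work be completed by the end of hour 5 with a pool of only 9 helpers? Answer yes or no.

yes

Schedule Task 1@1, Task 2@1, Task 3@1, Task 4@2, Task 5@4, Task 6@5: h1:8  h2:9  h3:9  h4:6  h5:7 — peak 9 ≤ 9.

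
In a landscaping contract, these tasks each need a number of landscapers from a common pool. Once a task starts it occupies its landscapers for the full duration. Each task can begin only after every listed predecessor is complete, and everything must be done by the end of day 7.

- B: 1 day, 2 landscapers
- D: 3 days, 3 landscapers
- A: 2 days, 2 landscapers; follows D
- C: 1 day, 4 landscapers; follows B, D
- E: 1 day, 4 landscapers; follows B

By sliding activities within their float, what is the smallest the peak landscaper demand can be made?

4

Early-start (B@1, D@1, A@4, C@4, E@2) gives peak 7: d1:5  d2:7  d3:3  d4:6  d5:2  d6:0  d7:0.
Shift B→4, C→6, E→7.
Schedule B@4, D@1, A@4, C@6, E@7: d1:3  d2:3  d3:3  d4:4  d5:2  d6:4  d7:4 — peak 4.
Total landscaper-days = 23 over 7 days ⇒ peak ≥ ⌈23/7⌉ = 4, so 4 is optimal.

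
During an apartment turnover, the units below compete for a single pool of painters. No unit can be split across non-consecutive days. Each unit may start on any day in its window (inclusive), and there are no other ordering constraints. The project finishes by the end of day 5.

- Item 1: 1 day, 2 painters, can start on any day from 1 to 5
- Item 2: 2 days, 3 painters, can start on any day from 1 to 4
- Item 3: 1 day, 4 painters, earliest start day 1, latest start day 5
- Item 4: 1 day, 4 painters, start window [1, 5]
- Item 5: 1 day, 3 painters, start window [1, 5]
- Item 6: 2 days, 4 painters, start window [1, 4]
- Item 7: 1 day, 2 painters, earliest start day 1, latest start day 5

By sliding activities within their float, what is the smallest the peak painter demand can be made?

7

Early-start (Item 1@1, Item 2@1, Item 3@1, Item 4@1, Item 5@1, Item 6@1, Item 7@1) gives peak 22: d1:22  d2:7  d3:0  d4:0  d5:0.
Shift Item 3→2, Item 4→3, Item 5→3, Item 6→4.
Schedule Item 1@1, Item 2@1, Item 3@2, Item 4@3, Item 5@3, Item 6@4, Item 7@1: d1:7  d2:7  d3:7  d4:4  d5:4 — peak 7.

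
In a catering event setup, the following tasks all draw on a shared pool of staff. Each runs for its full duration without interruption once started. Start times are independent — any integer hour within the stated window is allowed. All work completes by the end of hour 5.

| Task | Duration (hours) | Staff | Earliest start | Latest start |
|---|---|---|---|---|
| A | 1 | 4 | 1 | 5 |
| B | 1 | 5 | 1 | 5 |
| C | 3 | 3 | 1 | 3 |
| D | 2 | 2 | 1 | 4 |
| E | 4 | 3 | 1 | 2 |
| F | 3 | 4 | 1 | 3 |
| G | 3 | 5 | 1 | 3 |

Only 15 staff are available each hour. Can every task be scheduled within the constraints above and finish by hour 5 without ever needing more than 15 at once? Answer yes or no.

yes

Schedule A@1, B@1, C@1, D@1, E@2, F@2, G@3: h1:14  h2:12  h3:15  h4:12  h5:8 — peak 15 ≤ 15.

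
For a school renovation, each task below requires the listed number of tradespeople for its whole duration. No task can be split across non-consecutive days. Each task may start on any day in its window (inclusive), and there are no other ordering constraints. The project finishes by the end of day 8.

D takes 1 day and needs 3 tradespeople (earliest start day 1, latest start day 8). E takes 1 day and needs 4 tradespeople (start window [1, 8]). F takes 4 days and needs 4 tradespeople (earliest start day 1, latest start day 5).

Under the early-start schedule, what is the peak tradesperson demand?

Early-start schedule: D@1, E@1, F@1.
Load per day: day 1: 11, day 2: 4, day 3: 4, day 4: 4, day 5: 0, day 6: 0, day 7: 0, day 8: 0.
Peak is 11.

11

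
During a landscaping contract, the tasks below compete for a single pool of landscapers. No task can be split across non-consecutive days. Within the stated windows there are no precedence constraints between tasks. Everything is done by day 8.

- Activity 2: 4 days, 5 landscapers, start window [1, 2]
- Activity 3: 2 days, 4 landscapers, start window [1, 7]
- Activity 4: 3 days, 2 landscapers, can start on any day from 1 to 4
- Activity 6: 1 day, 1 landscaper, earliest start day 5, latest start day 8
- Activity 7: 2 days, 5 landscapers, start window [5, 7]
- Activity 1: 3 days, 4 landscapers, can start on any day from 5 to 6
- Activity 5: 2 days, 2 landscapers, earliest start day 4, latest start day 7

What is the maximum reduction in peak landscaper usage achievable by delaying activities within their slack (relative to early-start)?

Early-start peak: d1:11  d2:11  d3:7  d4:7  d5:12  d6:9  d7:4  d8:0 ⇒ 12.
Leveled (Activity 2@1, Activity 3@1, Activity 4@3, Activity 6@5, Activity 7@5, Activity 1@6, Activity 5@7): d1:9  d2:9  d3:7  d4:7  d5:8  d6:9  d7:6  d8:6 ⇒ 9.
Reduction 12 − 9 = 3.

3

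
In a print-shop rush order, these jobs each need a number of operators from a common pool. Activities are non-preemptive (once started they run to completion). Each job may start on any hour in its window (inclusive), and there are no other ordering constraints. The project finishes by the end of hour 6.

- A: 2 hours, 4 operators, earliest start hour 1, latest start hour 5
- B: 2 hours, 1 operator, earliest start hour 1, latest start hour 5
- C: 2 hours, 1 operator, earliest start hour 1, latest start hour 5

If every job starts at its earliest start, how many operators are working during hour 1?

6

At early start, hour 1 has: A, B, C.
Demand: 4 + 1 + 1 = 6.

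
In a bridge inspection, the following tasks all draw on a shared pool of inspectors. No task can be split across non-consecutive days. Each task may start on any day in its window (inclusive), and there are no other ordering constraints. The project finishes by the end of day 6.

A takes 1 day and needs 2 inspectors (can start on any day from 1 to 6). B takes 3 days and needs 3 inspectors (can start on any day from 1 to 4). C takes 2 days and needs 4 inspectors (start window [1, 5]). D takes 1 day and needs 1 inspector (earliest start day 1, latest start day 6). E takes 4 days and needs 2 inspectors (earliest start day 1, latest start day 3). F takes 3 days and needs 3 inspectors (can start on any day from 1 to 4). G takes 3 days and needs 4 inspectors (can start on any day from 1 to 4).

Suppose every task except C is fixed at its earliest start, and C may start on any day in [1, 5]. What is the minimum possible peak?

15

C@1: d1:19  d2:16  d3:12  d4:2  d5:0  d6:0 → peak 19
C@2: d1:15  d2:16  d3:16  d4:2  d5:0  d6:0 → peak 16
C@3: d1:15  d2:12  d3:16  d4:6  d5:0  d6:0 → peak 16
C@4: d1:15  d2:12  d3:12  d4:6  d5:4  d6:0 → peak 15
C@5: d1:15  d2:12  d3:12  d4:2  d5:4  d6:4 → peak 15
Best is C@4, peak 15.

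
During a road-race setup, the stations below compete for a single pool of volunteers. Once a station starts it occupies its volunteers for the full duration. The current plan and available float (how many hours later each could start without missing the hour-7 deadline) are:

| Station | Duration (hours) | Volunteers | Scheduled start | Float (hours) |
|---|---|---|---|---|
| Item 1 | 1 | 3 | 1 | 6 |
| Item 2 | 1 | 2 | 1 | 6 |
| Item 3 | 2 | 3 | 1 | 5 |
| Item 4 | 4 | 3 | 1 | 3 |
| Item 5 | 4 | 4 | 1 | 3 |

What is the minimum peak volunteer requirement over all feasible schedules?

Early-start (Item 1@1, Item 2@1, Item 3@1, Item 4@1, Item 5@1) gives peak 15: h1:15  h2:10  h3:7  h4:7  h5:0  h6:0  h7:0.
Shift Item 3→2, Item 4→2, Item 5→4.
Schedule Item 1@1, Item 2@1, Item 3@2, Item 4@2, Item 5@4: h1:5  h2:6  h3:6  h4:7  h5:7  h6:4  h7:4 — peak 7.

7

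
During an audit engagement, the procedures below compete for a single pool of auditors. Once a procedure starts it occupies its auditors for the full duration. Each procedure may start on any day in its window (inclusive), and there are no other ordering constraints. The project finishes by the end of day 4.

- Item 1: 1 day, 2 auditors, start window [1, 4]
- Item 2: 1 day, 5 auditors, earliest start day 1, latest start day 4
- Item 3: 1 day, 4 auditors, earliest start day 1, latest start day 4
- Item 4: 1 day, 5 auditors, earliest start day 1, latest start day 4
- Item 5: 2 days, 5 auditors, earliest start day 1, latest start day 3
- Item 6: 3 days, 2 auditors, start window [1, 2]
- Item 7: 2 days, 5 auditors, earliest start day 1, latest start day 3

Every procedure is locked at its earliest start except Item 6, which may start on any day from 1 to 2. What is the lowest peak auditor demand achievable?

26

Item 6@1: d1:28  d2:12  d3:2  d4:0 → peak 28
Item 6@2: d1:26  d2:12  d3:2  d4:2 → peak 26
Best is Item 6@2, peak 26.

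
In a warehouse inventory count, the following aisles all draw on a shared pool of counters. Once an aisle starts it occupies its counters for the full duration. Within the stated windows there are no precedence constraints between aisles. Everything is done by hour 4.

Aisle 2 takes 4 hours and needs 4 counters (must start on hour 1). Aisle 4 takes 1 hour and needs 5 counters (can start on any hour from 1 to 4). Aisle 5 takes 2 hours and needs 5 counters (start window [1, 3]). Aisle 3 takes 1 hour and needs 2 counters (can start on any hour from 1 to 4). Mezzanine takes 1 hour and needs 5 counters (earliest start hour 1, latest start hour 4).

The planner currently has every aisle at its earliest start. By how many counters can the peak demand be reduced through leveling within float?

10

Early-start peak: h1:21  h2:9  h3:4  h4:4 ⇒ 21.
Leveled (Aisle 2@1, Aisle 4@1, Aisle 5@2, Aisle 3@1, Mezzanine@4): h1:11  h2:9  h3:9  h4:9 ⇒ 11.
Reduction 21 − 11 = 10.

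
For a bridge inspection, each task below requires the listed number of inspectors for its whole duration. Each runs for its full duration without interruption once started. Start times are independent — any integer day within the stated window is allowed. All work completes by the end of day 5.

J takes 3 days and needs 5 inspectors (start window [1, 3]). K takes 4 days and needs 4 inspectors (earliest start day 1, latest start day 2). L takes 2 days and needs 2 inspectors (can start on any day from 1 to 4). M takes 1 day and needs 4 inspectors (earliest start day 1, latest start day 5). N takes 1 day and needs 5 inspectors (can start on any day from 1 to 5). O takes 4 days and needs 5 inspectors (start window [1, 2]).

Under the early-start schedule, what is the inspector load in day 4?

At early start, day 4 has: K, O.
Demand: 4 + 5 = 9.

9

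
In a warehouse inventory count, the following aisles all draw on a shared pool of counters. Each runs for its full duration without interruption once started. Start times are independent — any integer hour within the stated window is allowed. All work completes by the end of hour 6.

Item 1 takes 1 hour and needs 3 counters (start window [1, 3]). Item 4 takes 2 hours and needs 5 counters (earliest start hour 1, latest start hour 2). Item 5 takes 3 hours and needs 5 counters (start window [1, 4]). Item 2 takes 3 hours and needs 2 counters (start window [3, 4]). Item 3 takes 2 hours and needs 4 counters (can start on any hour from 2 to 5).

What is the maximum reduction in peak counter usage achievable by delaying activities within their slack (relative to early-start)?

5

Early-start peak: h1:13  h2:14  h3:11  h4:2  h5:2  h6:0 ⇒ 14.
Leveled (Item 1@1, Item 4@1, Item 5@3, Item 2@4, Item 3@2): h1:8  h2:9  h3:9  h4:7  h5:7  h6:2 ⇒ 9.
Reduction 14 − 9 = 5.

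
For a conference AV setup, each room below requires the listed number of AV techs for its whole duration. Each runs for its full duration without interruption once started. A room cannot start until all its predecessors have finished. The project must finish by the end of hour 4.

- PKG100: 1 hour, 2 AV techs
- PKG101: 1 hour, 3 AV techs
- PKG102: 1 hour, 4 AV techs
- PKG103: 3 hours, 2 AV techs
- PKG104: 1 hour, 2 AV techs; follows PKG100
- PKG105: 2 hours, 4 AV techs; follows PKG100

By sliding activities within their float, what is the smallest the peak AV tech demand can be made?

Early-start (PKG100@1, PKG101@1, PKG102@1, PKG103@1, PKG104@2, PKG105@2) gives peak 11: h1:11  h2:8  h3:6  h4:0.
Shift PKG102→2, PKG104→4, PKG105→3.
Schedule PKG100@1, PKG101@1, PKG102@2, PKG103@1, PKG104@4, PKG105@3: h1:7  h2:6  h3:6  h4:6 — peak 7.
Total AV tech-hours = 25 over 4 hours ⇒ peak ≥ ⌈25/4⌉ = 7, so 7 is optimal.

7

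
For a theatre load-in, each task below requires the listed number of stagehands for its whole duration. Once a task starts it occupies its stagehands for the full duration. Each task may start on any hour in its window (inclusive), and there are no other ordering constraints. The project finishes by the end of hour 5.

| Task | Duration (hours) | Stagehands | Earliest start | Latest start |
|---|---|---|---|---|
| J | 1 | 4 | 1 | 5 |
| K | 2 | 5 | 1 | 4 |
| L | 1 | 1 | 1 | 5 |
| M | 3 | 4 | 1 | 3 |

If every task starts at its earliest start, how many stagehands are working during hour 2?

9

At early start, hour 2 has: K, M.
Demand: 5 + 4 = 9.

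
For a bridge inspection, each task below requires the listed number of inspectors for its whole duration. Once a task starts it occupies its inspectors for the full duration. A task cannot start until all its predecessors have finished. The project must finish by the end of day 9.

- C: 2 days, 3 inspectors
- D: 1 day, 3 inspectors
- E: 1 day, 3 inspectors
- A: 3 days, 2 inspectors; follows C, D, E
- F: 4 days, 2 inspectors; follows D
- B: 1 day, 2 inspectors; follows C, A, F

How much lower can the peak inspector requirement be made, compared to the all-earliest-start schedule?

5

Early-start peak: d1:9  d2:5  d3:4  d4:4  d5:4  d6:2  d7:0  d8:0  d9:0 ⇒ 9.
Leveled (C@1, D@3, E@4, A@5, F@5, B@9): d1:3  d2:3  d3:3  d4:3  d5:4  d6:4  d7:4  d8:2  d9:2 ⇒ 4.
Reduction 9 − 4 = 5.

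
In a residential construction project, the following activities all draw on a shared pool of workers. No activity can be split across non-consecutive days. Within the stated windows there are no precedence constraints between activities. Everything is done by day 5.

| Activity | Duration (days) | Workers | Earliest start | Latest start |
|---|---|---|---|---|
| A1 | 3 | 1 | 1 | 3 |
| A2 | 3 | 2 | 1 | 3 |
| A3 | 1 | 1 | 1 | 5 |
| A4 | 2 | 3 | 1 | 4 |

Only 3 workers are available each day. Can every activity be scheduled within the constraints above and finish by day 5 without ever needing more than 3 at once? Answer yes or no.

no

Total worker-days = 16; over 5 days the average is 16/5 > 3, so some day must exceed 3.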